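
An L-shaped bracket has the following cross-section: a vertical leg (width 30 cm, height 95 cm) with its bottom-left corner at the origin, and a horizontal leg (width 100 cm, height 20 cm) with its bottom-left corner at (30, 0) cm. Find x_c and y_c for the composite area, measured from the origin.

x_c = 41.80 cm, y_c = 32.04 cm

vertical leg: A = 30 × 95 = 2850.00, centroid at (15.00, 47.50).
horizontal leg: A = 100 × 20 = 2000.00, centroid at (80.00, 10.00).
ΣA = 4850.00 cm², ΣAx_c = 202750.00 cm³, ΣAy_c = 155375.00 cm³.
x_c = 202750.00/4850.00 = 41.80 cm; y_c = 155375.00/4850.00 = 32.04 cm.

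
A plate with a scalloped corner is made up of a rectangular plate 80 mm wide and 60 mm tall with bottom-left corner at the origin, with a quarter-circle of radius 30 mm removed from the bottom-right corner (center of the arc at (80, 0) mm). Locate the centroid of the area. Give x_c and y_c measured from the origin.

plate: A = 80 × 60 = 4800.00, centroid at (40.00, 30.00).
removed quarter-circle: A = −¼π·30² = -706.86, centroid at (67.27, 12.73).
ΣA = 4093.14 mm²
ΣAx_c = (4800.00)(40.00) + (-706.86)(67.27) = 144451.33 mm³
ΣAy_c = (4800.00)(30.00) + (-706.86)(12.73) = 135000.00 mm³
x_c = 144451.33 / 4093.14 = 35.29 mm
y_c = 135000.00 / 4093.14 = 32.98 mm

x_c = 35.29 mm, y_c = 32.98 mm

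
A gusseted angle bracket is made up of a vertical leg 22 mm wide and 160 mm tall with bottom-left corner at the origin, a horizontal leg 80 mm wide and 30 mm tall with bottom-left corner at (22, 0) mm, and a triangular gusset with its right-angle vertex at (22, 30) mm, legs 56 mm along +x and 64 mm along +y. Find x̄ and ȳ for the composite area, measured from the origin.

vertical leg: A = 22 × 160 = 3520.00, centroid at (11.00, 80.00).
horizontal leg: A = 80 × 30 = 2400.00, centroid at (62.00, 15.00).
gusset: A = ½·56·64 = 1792.00, centroid at (40.67, 51.33).
ΣA = 7712.00 mm², ΣAx̄ = 260394.67 mm³, ΣAȳ = 409589.33 mm³.
x̄ = 260394.67/7712.00 = 33.76 mm; ȳ = 409589.33/7712.00 = 53.11 mm.

x̄ = 33.76 mm, ȳ = 53.11 mm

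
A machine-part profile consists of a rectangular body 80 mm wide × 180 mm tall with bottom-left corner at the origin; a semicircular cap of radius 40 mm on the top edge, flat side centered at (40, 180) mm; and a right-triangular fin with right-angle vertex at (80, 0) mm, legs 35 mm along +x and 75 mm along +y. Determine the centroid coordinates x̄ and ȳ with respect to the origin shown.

x̄ = 43.72 mm, ȳ = 100.07 mm

rectangular body: A = 80 × 180 = 14400.00, centroid at (40.00, 90.00).
semicircular top: A = ½π·40² = 2513.27, centroid at (40.00, 196.98).
triangular fin: A = ½·35·75 = 1312.50, centroid at (91.67, 25.00).
ΣA = 18225.77 mm²
ΣAx̄ = (14400.00)(40.00) + (2513.27)(40.00) + (1312.50)(91.67) = 796843.46 mm³
ΣAȳ = (14400.00)(90.00) + (2513.27)(196.98) + (1312.50)(25.00) = 1823868.51 mm³
x̄ = 796843.46 / 18225.77 = 43.72 mm
ȳ = 1823868.51 / 18225.77 = 100.07 mm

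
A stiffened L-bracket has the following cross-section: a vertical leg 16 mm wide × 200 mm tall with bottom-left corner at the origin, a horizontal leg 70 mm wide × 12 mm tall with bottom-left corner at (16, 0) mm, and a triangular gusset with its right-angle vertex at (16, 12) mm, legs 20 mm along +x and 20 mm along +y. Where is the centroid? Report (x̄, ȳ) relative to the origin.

vertical leg: A = 16 × 200 = 3200.00, centroid at (8.00, 100.00).
horizontal leg: A = 70 × 12 = 840.00, centroid at (51.00, 6.00).
gusset: A = ½·20·20 = 200.00, centroid at (22.67, 18.67).
ΣA = 4240.00 mm²
ΣAx̄ = (3200.00)(8.00) + (840.00)(51.00) + (200.00)(22.67) = 72973.33 mm³
ΣAȳ = (3200.00)(100.00) + (840.00)(6.00) + (200.00)(18.67) = 328773.33 mm³
x̄ = 72973.33 / 4240.00 = 17.21 mm
ȳ = 328773.33 / 4240.00 = 77.54 mm

x̄ = 17.21 mm, ȳ = 77.54 mm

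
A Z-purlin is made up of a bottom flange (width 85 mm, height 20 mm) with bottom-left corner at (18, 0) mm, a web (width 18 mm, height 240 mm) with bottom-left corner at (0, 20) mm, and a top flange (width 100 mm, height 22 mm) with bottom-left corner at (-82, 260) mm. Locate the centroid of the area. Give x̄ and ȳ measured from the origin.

Part | A | x̄ᵢ | ȳᵢ | A·x̄ᵢ | A·ȳᵢ
bottom flange | 1700.00 | 60.50 | 10.00 | 102850.00 | 17000.00
web | 4320.00 | 9.00 | 140.00 | 38880.00 | 604800.00
top flange | 2200.00 | -32.00 | 271.00 | -70400.00 | 596200.00
Σ | 8220.00 |  |  | 71330.00 | 1218000.00
x̄ = 71330.00 / 8220.00 = 8.68 mm
ȳ = 1218000.00 / 8220.00 = 148.18 mm

x̄ = 8.68 mm, ȳ = 148.18 mm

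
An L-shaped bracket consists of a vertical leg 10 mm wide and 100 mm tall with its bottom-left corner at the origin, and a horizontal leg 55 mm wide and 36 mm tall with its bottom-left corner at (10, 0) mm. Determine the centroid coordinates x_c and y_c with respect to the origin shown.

vertical leg: A = 10 × 100 = 1000.00, centroid at (5.00, 50.00).
horizontal leg: A = 55 × 36 = 1980.00, centroid at (37.50, 18.00).
ΣA = 2980.00 mm², ΣAx_c = 79250.00 mm³, ΣAy_c = 85640.00 mm³.
x_c = 79250.00/2980.00 = 26.59 mm; y_c = 85640.00/2980.00 = 28.74 mm.

x_c = 26.59 mm, y_c = 28.74 mm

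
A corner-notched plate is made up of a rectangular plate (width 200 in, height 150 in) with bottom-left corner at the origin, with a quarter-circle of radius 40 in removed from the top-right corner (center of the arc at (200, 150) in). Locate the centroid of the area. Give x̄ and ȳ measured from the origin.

x̄ = 96.37 in, ȳ = 72.46 in

plate: A = 200 × 150 = 30000.00, centroid at (100.00, 75.00).
removed quarter-circle: A = −¼π·40² = -1256.64, centroid at (183.02, 133.02).
ΣA = 28743.36 in²
ΣAx̄ = (30000.00)(100.00) + (-1256.64)(183.02) = 2770005.92 in³
ΣAȳ = (30000.00)(75.00) + (-1256.64)(133.02) = 2082837.77 in³
x̄ = 2770005.92 / 28743.36 = 96.37 in
ȳ = 2082837.77 / 28743.36 = 72.46 in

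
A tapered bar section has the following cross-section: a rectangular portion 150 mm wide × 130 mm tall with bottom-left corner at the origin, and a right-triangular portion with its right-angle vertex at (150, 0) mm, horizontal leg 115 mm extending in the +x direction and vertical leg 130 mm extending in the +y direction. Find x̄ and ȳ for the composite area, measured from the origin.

x̄ = 106.41 mm, ȳ = 59.00 mm

rectangular portion: A = 150 × 130 = 19500.00, centroid at (75.00, 65.00).
triangular portion: A = ½·115·130 = 7475.00, centroid at (188.33, 43.33).
ΣA = 26975.00 mm², ΣAx̄ = 2870291.67 mm³, ΣAȳ = 1591416.67 mm³.
x̄ = 2870291.67/26975.00 = 106.41 mm; ȳ = 1591416.67/26975.00 = 59.00 mm.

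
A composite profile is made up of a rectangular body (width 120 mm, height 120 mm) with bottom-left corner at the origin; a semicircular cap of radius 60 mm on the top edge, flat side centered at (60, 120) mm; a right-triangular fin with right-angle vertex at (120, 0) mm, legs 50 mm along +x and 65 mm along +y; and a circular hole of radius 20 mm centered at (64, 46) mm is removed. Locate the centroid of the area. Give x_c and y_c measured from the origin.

Part | A | x̄ᵢ | ȳᵢ | A·x̄ᵢ | A·ȳᵢ
rectangular body | 14400.00 | 60.00 | 60.00 | 864000.00 | 864000.00
semicircular top | 5654.87 | 60.00 | 145.46 | 339292.01 | 822584.01
triangular fin | 1625.00 | 136.67 | 21.67 | 222083.33 | 35208.33
hole | -1256.64 | 64.00 | 46.00 | -80424.77 | -57805.30
Σ | 20423.23 |  |  | 1344950.57 | 1663987.04
x_c = 1344950.57 / 20423.23 = 65.85 mm
y_c = 1663987.04 / 20423.23 = 81.48 mm

x_c = 65.85 mm, y_c = 81.48 mm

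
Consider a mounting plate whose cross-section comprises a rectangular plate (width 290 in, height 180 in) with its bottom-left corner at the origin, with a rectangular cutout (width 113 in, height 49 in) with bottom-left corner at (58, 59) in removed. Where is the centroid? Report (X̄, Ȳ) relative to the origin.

X̄ = 148.62 in, Ȳ = 90.77 in

Part | A | x̄ᵢ | ȳᵢ | A·x̄ᵢ | A·ȳᵢ
plate | 52200.00 | 145.00 | 90.00 | 7569000.00 | 4698000.00
hole | -5537.00 | 114.50 | 83.50 | -633986.50 | -462339.50
Σ | 46663.00 |  |  | 6935013.50 | 4235660.50
X̄ = 6935013.50 / 46663.00 = 148.62 in
Ȳ = 4235660.50 / 46663.00 = 90.77 in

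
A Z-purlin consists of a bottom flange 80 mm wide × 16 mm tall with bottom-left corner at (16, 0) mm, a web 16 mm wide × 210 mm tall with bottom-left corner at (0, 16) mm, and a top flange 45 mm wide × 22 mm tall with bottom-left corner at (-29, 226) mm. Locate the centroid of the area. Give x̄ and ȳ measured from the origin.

x̄ = 16.36 mm, ȳ = 115.71 mm

bottom flange: A = 80 × 16 = 1280.00, centroid at (56.00, 8.00).
web: A = 16 × 210 = 3360.00, centroid at (8.00, 121.00).
top flange: A = 45 × 22 = 990.00, centroid at (-6.50, 237.00).
ΣA = 5630.00 mm², ΣAx̄ = 92125.00 mm³, ΣAȳ = 651430.00 mm³.
x̄ = 92125.00/5630.00 = 16.36 mm; ȳ = 651430.00/5630.00 = 115.71 mm.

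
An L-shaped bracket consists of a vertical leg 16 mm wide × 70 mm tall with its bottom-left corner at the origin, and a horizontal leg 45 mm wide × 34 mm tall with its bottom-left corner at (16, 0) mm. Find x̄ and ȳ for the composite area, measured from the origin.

vertical leg: A = 16 × 70 = 1120.00, centroid at (8.00, 35.00).
horizontal leg: A = 45 × 34 = 1530.00, centroid at (38.50, 17.00).
ΣA = 2650.00 mm²
ΣAx̄ = (1120.00)(8.00) + (1530.00)(38.50) = 67865.00 mm³
ΣAȳ = (1120.00)(35.00) + (1530.00)(17.00) = 65210.00 mm³
x̄ = 67865.00 / 2650.00 = 25.61 mm
ȳ = 65210.00 / 2650.00 = 24.61 mm

x̄ = 25.61 mm, ȳ = 24.61 mm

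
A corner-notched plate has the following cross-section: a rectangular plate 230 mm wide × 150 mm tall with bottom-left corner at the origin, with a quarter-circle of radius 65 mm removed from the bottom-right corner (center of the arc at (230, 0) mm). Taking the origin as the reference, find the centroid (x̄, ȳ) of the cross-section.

plate: A = 230 × 150 = 34500.00, centroid at (115.00, 75.00).
removed quarter-circle: A = −¼π·65² = -3318.31, centroid at (202.41, 27.59).
ΣA = 31181.69 mm², ΣAx̄ = 3295831.00 mm³, ΣAȳ = 2495958.33 mm³.
x̄ = 3295831.00/31181.69 = 105.70 mm; ȳ = 2495958.33/31181.69 = 80.05 mm.

x̄ = 105.70 mm, ȳ = 80.05 mm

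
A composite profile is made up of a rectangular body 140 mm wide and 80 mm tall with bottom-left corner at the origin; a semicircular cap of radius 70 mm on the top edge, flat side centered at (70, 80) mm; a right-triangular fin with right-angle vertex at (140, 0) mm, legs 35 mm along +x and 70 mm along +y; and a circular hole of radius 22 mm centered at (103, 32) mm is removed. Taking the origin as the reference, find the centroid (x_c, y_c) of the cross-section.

rectangular body: A = 140 × 80 = 11200.00, centroid at (70.00, 40.00).
semicircular top: A = ½π·70² = 7696.90, centroid at (70.00, 109.71).
triangular fin: A = ½·35·70 = 1225.00, centroid at (151.67, 23.33).
hole: A = −π·22² = -1520.53, centroid at (103.00, 32.00).
ΣA = 18601.37 mm²
ΣAx_c = (11200.00)(70.00) + (7696.90)(70.00) + (1225.00)(151.67) + (-1520.53)(103.00) = 1351960.13 mm³
ΣAy_c = (11200.00)(40.00) + (7696.90)(109.71) + (1225.00)(23.33) + (-1520.53)(32.00) = 1272345.17 mm³
x_c = 1351960.13 / 18601.37 = 72.68 mm
y_c = 1272345.17 / 18601.37 = 68.40 mm

x_c = 72.68 mm, y_c = 68.40 mm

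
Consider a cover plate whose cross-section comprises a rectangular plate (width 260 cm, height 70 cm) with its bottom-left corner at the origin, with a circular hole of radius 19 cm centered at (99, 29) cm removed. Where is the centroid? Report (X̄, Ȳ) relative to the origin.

plate: A = 260 × 70 = 18200.00, centroid at (130.00, 35.00).
hole: A = −π·19² = -1134.11, centroid at (99.00, 29.00).
ΣA = 17065.89 cm², ΣAX̄ = 2253722.62 cm³, ΣAȲ = 604110.67 cm³.
X̄ = 2253722.62/17065.89 = 132.06 cm; Ȳ = 604110.67/17065.89 = 35.40 cm.

X̄ = 132.06 cm, Ȳ = 35.40 cm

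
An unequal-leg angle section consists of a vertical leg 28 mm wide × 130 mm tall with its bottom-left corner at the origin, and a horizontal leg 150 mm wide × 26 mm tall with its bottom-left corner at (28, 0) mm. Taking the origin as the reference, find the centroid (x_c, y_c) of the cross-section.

Part | A | x̄ᵢ | ȳᵢ | A·x̄ᵢ | A·ȳᵢ
vertical leg | 3640.00 | 14.00 | 65.00 | 50960.00 | 236600.00
horizontal leg | 3900.00 | 103.00 | 13.00 | 401700.00 | 50700.00
Σ | 7540.00 |  |  | 452660.00 | 287300.00
x_c = 452660.00 / 7540.00 = 60.03 mm
y_c = 287300.00 / 7540.00 = 38.10 mm

x_c = 60.03 mm, y_c = 38.10 mm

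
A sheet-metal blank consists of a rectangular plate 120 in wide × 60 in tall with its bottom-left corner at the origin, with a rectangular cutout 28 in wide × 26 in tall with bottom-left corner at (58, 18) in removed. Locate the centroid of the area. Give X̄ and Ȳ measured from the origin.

Part | A | x̄ᵢ | ȳᵢ | A·x̄ᵢ | A·ȳᵢ
plate | 7200.00 | 60.00 | 30.00 | 432000.00 | 216000.00
hole | -728.00 | 72.00 | 31.00 | -52416.00 | -22568.00
Σ | 6472.00 |  |  | 379584.00 | 193432.00
X̄ = 379584.00 / 6472.00 = 58.65 in
Ȳ = 193432.00 / 6472.00 = 29.89 in

X̄ = 58.65 in, Ȳ = 29.89 in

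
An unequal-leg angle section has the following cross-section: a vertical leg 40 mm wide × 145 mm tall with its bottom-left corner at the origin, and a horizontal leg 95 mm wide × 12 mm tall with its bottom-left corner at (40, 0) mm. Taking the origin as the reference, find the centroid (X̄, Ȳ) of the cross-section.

X̄ = 31.09 mm, Ȳ = 61.58 mm

Part | A | x̄ᵢ | ȳᵢ | A·x̄ᵢ | A·ȳᵢ
vertical leg | 5800.00 | 20.00 | 72.50 | 116000.00 | 420500.00
horizontal leg | 1140.00 | 87.50 | 6.00 | 99750.00 | 6840.00
Σ | 6940.00 |  |  | 215750.00 | 427340.00
X̄ = 215750.00 / 6940.00 = 31.09 mm
Ȳ = 427340.00 / 6940.00 = 61.58 mm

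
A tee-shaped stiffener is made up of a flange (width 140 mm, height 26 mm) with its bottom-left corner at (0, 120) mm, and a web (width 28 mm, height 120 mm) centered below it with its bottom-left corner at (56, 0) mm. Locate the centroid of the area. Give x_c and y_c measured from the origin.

x_c = 70.00 mm, y_c = 97.96 mm

Part | A | x̄ᵢ | ȳᵢ | A·x̄ᵢ | A·ȳᵢ
web | 3360.00 | 70.00 | 60.00 | 235200.00 | 201600.00
flange | 3640.00 | 70.00 | 133.00 | 254800.00 | 484120.00
Σ | 7000.00 |  |  | 490000.00 | 685720.00
x_c = 490000.00 / 7000.00 = 70.00 mm
y_c = 685720.00 / 7000.00 = 97.96 mm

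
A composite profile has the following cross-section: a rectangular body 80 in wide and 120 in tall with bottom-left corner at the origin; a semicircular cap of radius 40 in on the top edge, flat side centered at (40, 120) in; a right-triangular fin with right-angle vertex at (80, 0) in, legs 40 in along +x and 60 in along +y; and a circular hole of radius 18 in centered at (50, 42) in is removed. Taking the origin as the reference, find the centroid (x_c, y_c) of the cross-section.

Part | A | x̄ᵢ | ȳᵢ | A·x̄ᵢ | A·ȳᵢ
rectangular body | 9600.00 | 40.00 | 60.00 | 384000.00 | 576000.00
semicircular top | 2513.27 | 40.00 | 136.98 | 100530.96 | 344259.56
triangular fin | 1200.00 | 93.33 | 20.00 | 112000.00 | 24000.00
hole | -1017.88 | 50.00 | 42.00 | -50893.80 | -42750.79
Σ | 12295.40 |  |  | 545637.16 | 901508.77
x_c = 545637.16 / 12295.40 = 44.38 in
y_c = 901508.77 / 12295.40 = 73.32 in

x_c = 44.38 in, y_c = 73.32 in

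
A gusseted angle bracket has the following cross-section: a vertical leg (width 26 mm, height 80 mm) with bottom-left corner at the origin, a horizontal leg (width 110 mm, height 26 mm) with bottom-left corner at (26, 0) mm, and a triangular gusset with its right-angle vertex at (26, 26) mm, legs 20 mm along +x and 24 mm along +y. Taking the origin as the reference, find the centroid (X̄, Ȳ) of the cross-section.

X̄ = 51.46 mm, Ȳ = 24.81 mm

Part | A | x̄ᵢ | ȳᵢ | A·x̄ᵢ | A·ȳᵢ
vertical leg | 2080.00 | 13.00 | 40.00 | 27040.00 | 83200.00
horizontal leg | 2860.00 | 81.00 | 13.00 | 231660.00 | 37180.00
gusset | 240.00 | 32.67 | 34.00 | 7840.00 | 8160.00
Σ | 5180.00 |  |  | 266540.00 | 128540.00
X̄ = 266540.00 / 5180.00 = 51.46 mm
Ȳ = 128540.00 / 5180.00 = 24.81 mm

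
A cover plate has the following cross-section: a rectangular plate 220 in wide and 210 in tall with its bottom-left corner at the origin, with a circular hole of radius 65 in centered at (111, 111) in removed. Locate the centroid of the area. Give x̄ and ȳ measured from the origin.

plate: A = 220 × 210 = 46200.00, centroid at (110.00, 105.00).
hole: A = −π·65² = -13273.23, centroid at (111.00, 111.00).
ΣA = 32926.77 in²
ΣAx̄ = (46200.00)(110.00) + (-13273.23)(111.00) = 3608671.59 in³
ΣAȳ = (46200.00)(105.00) + (-13273.23)(111.00) = 3377671.59 in³
x̄ = 3608671.59 / 32926.77 = 109.60 in
ȳ = 3377671.59 / 32926.77 = 102.58 in

x̄ = 109.60 in, ȳ = 102.58 in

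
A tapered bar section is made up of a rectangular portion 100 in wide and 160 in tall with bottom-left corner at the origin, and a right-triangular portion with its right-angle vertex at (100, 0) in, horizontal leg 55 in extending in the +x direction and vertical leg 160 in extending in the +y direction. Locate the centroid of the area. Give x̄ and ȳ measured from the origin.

rectangular portion: A = 100 × 160 = 16000.00, centroid at (50.00, 80.00).
triangular portion: A = ½·55·160 = 4400.00, centroid at (118.33, 53.33).
ΣA = 20400.00 in², ΣAx̄ = 1320666.67 in³, ΣAȳ = 1514666.67 in³.
x̄ = 1320666.67/20400.00 = 64.74 in; ȳ = 1514666.67/20400.00 = 74.25 in.

x̄ = 64.74 in, ȳ = 74.25 in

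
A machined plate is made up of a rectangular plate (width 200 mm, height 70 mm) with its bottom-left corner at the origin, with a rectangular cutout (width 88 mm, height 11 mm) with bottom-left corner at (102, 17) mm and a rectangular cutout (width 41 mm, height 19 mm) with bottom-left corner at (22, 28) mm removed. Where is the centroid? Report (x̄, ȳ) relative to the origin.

x̄ = 100.02 mm, ȳ = 35.83 mm

plate: A = 200 × 70 = 14000.00, centroid at (100.00, 35.00).
hole 1: A = −(88 × 11) = -968.00, centroid at (146.00, 22.50).
hole 2: A = −(41 × 19) = -779.00, centroid at (42.50, 37.50).
ΣA = 12253.00 mm², ΣAx̄ = 1225564.50 mm³, ΣAȳ = 439007.50 mm³.
x̄ = 1225564.50/12253.00 = 100.02 mm; ȳ = 439007.50/12253.00 = 35.83 mm.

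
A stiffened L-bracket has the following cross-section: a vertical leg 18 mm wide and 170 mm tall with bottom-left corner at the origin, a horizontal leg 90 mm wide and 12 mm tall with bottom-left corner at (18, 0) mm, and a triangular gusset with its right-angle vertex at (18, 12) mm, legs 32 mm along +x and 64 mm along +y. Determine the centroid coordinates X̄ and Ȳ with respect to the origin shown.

vertical leg: A = 18 × 170 = 3060.00, centroid at (9.00, 85.00).
horizontal leg: A = 90 × 12 = 1080.00, centroid at (63.00, 6.00).
gusset: A = ½·32·64 = 1024.00, centroid at (28.67, 33.33).
ΣA = 5164.00 mm², ΣAX̄ = 124934.67 mm³, ΣAȲ = 300713.33 mm³.
X̄ = 124934.67/5164.00 = 24.19 mm; Ȳ = 300713.33/5164.00 = 58.23 mm.

X̄ = 24.19 mm, Ȳ = 58.23 mm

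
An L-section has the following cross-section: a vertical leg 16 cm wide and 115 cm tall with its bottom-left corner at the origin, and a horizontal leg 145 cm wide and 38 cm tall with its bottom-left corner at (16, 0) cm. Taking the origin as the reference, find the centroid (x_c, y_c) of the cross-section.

vertical leg: A = 16 × 115 = 1840.00, centroid at (8.00, 57.50).
horizontal leg: A = 145 × 38 = 5510.00, centroid at (88.50, 19.00).
ΣA = 7350.00 cm², ΣAx_c = 502355.00 cm³, ΣAy_c = 210490.00 cm³.
x_c = 502355.00/7350.00 = 68.35 cm; y_c = 210490.00/7350.00 = 28.64 cm.

x_c = 68.35 cm, y_c = 28.64 cm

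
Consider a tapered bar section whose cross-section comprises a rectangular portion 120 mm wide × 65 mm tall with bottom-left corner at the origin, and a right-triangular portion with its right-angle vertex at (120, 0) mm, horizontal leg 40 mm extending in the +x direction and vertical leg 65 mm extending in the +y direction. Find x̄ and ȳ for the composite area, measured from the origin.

rectangular portion: A = 120 × 65 = 7800.00, centroid at (60.00, 32.50).
triangular portion: A = ½·40·65 = 1300.00, centroid at (133.33, 21.67).
ΣA = 9100.00 mm², ΣAx̄ = 641333.33 mm³, ΣAȳ = 281666.67 mm³.
x̄ = 641333.33/9100.00 = 70.48 mm; ȳ = 281666.67/9100.00 = 30.95 mm.

x̄ = 70.48 mm, ȳ = 30.95 mm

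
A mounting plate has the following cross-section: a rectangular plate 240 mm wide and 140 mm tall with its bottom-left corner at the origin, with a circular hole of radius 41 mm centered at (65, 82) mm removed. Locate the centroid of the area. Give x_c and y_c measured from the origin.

plate: A = 240 × 140 = 33600.00, centroid at (120.00, 70.00).
hole: A = −π·41² = -5281.02, centroid at (65.00, 82.00).
ΣA = 28318.98 mm²
ΣAx_c = (33600.00)(120.00) + (-5281.02)(65.00) = 3688733.88 mm³
ΣAy_c = (33600.00)(70.00) + (-5281.02)(82.00) = 1918956.59 mm³
x_c = 3688733.88 / 28318.98 = 130.26 mm
y_c = 1918956.59 / 28318.98 = 67.76 mm

x_c = 130.26 mm, y_c = 67.76 mm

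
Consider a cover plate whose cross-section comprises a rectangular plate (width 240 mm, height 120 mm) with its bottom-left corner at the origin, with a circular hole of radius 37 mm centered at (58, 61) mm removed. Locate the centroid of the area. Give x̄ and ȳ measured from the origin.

plate: A = 240 × 120 = 28800.00, centroid at (120.00, 60.00).
hole: A = −π·37² = -4300.84, centroid at (58.00, 61.00).
ΣA = 24499.16 mm², ΣAx̄ = 3206551.26 mm³, ΣAȳ = 1465648.74 mm³.
x̄ = 3206551.26/24499.16 = 130.88 mm; ȳ = 1465648.74/24499.16 = 59.82 mm.

x̄ = 130.88 mm, ȳ = 59.82 mm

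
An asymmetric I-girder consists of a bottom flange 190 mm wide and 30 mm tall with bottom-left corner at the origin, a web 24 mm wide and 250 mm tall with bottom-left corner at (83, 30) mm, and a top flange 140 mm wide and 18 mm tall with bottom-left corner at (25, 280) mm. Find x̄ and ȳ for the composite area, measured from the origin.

Part | A | x̄ᵢ | ȳᵢ | A·x̄ᵢ | A·ȳᵢ
bottom flange | 5700.00 | 95.00 | 15.00 | 541500.00 | 85500.00
web | 6000.00 | 95.00 | 155.00 | 570000.00 | 930000.00
top flange | 2520.00 | 95.00 | 289.00 | 239400.00 | 728280.00
Σ | 14220.00 |  |  | 1350900.00 | 1743780.00
x̄ = 1350900.00 / 14220.00 = 95.00 mm
ȳ = 1743780.00 / 14220.00 = 122.63 mm

x̄ = 95.00 mm, ȳ = 122.63 mm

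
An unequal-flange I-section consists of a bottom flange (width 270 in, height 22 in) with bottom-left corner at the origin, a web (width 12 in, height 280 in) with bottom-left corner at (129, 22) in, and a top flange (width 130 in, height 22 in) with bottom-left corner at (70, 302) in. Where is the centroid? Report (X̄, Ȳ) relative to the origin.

Part | A | x̄ᵢ | ȳᵢ | A·x̄ᵢ | A·ȳᵢ
bottom flange | 5940.00 | 135.00 | 11.00 | 801900.00 | 65340.00
web | 3360.00 | 135.00 | 162.00 | 453600.00 | 544320.00
top flange | 2860.00 | 135.00 | 313.00 | 386100.00 | 895180.00
Σ | 12160.00 |  |  | 1641600.00 | 1504840.00
X̄ = 1641600.00 / 12160.00 = 135.00 in
Ȳ = 1504840.00 / 12160.00 = 123.75 in

X̄ = 135.00 in, Ȳ = 123.75 in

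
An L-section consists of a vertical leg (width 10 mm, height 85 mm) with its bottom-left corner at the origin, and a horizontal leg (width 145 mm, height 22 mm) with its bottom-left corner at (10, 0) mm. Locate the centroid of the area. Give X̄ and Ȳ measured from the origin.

X̄ = 66.19 mm, Ȳ = 17.63 mm

Part | A | x̄ᵢ | ȳᵢ | A·x̄ᵢ | A·ȳᵢ
vertical leg | 850.00 | 5.00 | 42.50 | 4250.00 | 36125.00
horizontal leg | 3190.00 | 82.50 | 11.00 | 263175.00 | 35090.00
Σ | 4040.00 |  |  | 267425.00 | 71215.00
X̄ = 267425.00 / 4040.00 = 66.19 mm
Ȳ = 71215.00 / 4040.00 = 17.63 mm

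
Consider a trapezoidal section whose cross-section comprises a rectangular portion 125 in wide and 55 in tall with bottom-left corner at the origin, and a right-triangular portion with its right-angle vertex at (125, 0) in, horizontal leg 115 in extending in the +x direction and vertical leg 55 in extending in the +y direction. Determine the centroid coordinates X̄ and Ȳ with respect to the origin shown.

X̄ = 94.27 in, Ȳ = 24.61 in

rectangular portion: A = 125 × 55 = 6875.00, centroid at (62.50, 27.50).
triangular portion: A = ½·115·55 = 3162.50, centroid at (163.33, 18.33).
ΣA = 10037.50 in², ΣAX̄ = 946229.17 in³, ΣAȲ = 247041.67 in³.
X̄ = 946229.17/10037.50 = 94.27 in; Ȳ = 247041.67/10037.50 = 24.61 in.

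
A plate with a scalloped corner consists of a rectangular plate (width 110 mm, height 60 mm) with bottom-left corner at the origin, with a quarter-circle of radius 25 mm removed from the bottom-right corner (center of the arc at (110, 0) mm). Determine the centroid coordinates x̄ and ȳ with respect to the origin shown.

plate: A = 110 × 60 = 6600.00, centroid at (55.00, 30.00).
removed quarter-circle: A = −¼π·25² = -490.87, centroid at (99.39, 10.61).
ΣA = 6109.13 mm², ΣAx̄ = 314212.21 mm³, ΣAȳ = 192791.67 mm³.
x̄ = 314212.21/6109.13 = 51.43 mm; ȳ = 192791.67/6109.13 = 31.56 mm.

x̄ = 51.43 mm, ȳ = 31.56 mm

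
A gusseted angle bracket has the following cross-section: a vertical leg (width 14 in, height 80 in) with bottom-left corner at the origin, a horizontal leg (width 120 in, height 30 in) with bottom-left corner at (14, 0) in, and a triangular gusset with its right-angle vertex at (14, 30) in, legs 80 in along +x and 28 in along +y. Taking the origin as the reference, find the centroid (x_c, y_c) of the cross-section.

x_c = 54.76 in, y_c = 24.46 in

Part | A | x̄ᵢ | ȳᵢ | A·x̄ᵢ | A·ȳᵢ
vertical leg | 1120.00 | 7.00 | 40.00 | 7840.00 | 44800.00
horizontal leg | 3600.00 | 74.00 | 15.00 | 266400.00 | 54000.00
gusset | 1120.00 | 40.67 | 39.33 | 45546.67 | 44053.33
Σ | 5840.00 |  |  | 319786.67 | 142853.33
x_c = 319786.67 / 5840.00 = 54.76 in
y_c = 142853.33 / 5840.00 = 24.46 in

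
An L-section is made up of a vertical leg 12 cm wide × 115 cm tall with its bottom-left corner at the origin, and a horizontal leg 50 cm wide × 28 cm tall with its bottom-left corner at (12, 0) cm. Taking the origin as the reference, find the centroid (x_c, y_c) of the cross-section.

x_c = 21.61 cm, y_c = 35.59 cm

vertical leg: A = 12 × 115 = 1380.00, centroid at (6.00, 57.50).
horizontal leg: A = 50 × 28 = 1400.00, centroid at (37.00, 14.00).
ΣA = 2780.00 cm², ΣAx_c = 60080.00 cm³, ΣAy_c = 98950.00 cm³.
x_c = 60080.00/2780.00 = 21.61 cm; y_c = 98950.00/2780.00 = 35.59 cm.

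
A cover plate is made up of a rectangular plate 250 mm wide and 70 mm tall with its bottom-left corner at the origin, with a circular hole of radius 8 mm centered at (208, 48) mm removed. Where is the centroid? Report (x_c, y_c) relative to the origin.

plate: A = 250 × 70 = 17500.00, centroid at (125.00, 35.00).
hole: A = −π·8² = -201.06, centroid at (208.00, 48.00).
ΣA = 17298.94 mm²
ΣAx_c = (17500.00)(125.00) + (-201.06)(208.00) = 2145679.12 mm³
ΣAy_c = (17500.00)(35.00) + (-201.06)(48.00) = 602849.03 mm³
x_c = 2145679.12 / 17298.94 = 124.04 mm
y_c = 602849.03 / 17298.94 = 34.85 mm

x_c = 124.04 mm, y_c = 34.85 mm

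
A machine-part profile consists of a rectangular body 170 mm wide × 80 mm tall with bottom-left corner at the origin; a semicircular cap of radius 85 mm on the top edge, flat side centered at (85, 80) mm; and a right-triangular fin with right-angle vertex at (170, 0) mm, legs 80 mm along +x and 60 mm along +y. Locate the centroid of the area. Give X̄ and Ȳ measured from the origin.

rectangular body: A = 170 × 80 = 13600.00, centroid at (85.00, 40.00).
semicircular top: A = ½π·85² = 11349.00, centroid at (85.00, 116.08).
triangular fin: A = ½·80·60 = 2400.00, centroid at (196.67, 20.00).
ΣA = 27349.00 mm², ΣAX̄ = 2592665.29 mm³, ΣAȲ = 1909336.94 mm³.
X̄ = 2592665.29/27349.00 = 94.80 mm; Ȳ = 1909336.94/27349.00 = 69.81 mm.

X̄ = 94.80 mm, Ȳ = 69.81 mm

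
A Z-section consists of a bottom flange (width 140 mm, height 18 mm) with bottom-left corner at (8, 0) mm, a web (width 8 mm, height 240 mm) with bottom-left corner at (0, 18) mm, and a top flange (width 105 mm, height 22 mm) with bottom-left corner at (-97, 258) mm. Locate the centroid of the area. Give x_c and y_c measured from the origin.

x_c = 15.03 mm, y_c = 134.67 mm

Part | A | x̄ᵢ | ȳᵢ | A·x̄ᵢ | A·ȳᵢ
bottom flange | 2520.00 | 78.00 | 9.00 | 196560.00 | 22680.00
web | 1920.00 | 4.00 | 138.00 | 7680.00 | 264960.00
top flange | 2310.00 | -44.50 | 269.00 | -102795.00 | 621390.00
Σ | 6750.00 |  |  | 101445.00 | 909030.00
x_c = 101445.00 / 6750.00 = 15.03 mm
y_c = 909030.00 / 6750.00 = 134.67 mm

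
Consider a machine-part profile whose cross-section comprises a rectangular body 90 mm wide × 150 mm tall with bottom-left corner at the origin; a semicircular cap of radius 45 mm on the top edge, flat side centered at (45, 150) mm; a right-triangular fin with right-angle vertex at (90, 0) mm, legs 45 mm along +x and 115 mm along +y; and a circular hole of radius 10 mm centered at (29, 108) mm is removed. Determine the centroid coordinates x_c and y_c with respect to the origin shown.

Part | A | x̄ᵢ | ȳᵢ | A·x̄ᵢ | A·ȳᵢ
rectangular body | 13500.00 | 45.00 | 75.00 | 607500.00 | 1012500.00
semicircular top | 3180.86 | 45.00 | 169.10 | 143138.82 | 537879.38
triangular fin | 2587.50 | 105.00 | 38.33 | 271687.50 | 99187.50
hole | -314.16 | 29.00 | 108.00 | -9110.62 | -33929.20
Σ | 18954.20 |  |  | 1013215.70 | 1615637.68
x_c = 1013215.70 / 18954.20 = 53.46 mm
y_c = 1615637.68 / 18954.20 = 85.24 mm

x_c = 53.46 mm, y_c = 85.24 mm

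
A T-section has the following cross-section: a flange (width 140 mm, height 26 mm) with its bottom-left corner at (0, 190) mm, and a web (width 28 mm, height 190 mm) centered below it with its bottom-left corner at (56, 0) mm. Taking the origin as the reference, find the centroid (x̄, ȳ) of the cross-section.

x̄ = 70.00 mm, ȳ = 138.88 mm

web: A = 28 × 190 = 5320.00, centroid at (70.00, 95.00).
flange: A = 140 × 26 = 3640.00, centroid at (70.00, 203.00).
ΣA = 8960.00 mm², ΣAx̄ = 627200.00 mm³, ΣAȳ = 1244320.00 mm³.
x̄ = 627200.00/8960.00 = 70.00 mm; ȳ = 1244320.00/8960.00 = 138.88 mm.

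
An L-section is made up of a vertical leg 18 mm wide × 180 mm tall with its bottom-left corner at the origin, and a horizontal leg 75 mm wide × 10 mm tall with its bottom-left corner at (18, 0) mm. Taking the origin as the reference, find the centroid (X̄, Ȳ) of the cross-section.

vertical leg: A = 18 × 180 = 3240.00, centroid at (9.00, 90.00).
horizontal leg: A = 75 × 10 = 750.00, centroid at (55.50, 5.00).
ΣA = 3990.00 mm², ΣAX̄ = 70785.00 mm³, ΣAȲ = 295350.00 mm³.
X̄ = 70785.00/3990.00 = 17.74 mm; Ȳ = 295350.00/3990.00 = 74.02 mm.

X̄ = 17.74 mm, Ȳ = 74.02 mm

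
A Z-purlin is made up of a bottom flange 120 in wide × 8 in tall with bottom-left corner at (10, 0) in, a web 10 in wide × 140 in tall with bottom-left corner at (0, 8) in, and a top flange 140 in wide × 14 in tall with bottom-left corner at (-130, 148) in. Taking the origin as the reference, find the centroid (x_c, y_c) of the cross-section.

x_c = -10.05 in, y_c = 96.49 in

bottom flange: A = 120 × 8 = 960.00, centroid at (70.00, 4.00).
web: A = 10 × 140 = 1400.00, centroid at (5.00, 78.00).
top flange: A = 140 × 14 = 1960.00, centroid at (-60.00, 155.00).
ΣA = 4320.00 in²
ΣAx_c = (960.00)(70.00) + (1400.00)(5.00) + (1960.00)(-60.00) = -43400.00 in³
ΣAy_c = (960.00)(4.00) + (1400.00)(78.00) + (1960.00)(155.00) = 416840.00 in³
x_c = -43400.00 / 4320.00 = -10.05 in
y_c = 416840.00 / 4320.00 = 96.49 in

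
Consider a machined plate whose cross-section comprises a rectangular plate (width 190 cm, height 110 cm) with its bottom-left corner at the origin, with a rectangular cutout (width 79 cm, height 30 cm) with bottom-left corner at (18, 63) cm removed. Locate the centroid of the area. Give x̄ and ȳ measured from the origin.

plate: A = 190 × 110 = 20900.00, centroid at (95.00, 55.00).
hole: A = −(79 × 30) = -2370.00, centroid at (57.50, 78.00).
ΣA = 18530.00 cm², ΣAx̄ = 1849225.00 cm³, ΣAȳ = 964640.00 cm³.
x̄ = 1849225.00/18530.00 = 99.80 cm; ȳ = 964640.00/18530.00 = 52.06 cm.

x̄ = 99.80 cm, ȳ = 52.06 cm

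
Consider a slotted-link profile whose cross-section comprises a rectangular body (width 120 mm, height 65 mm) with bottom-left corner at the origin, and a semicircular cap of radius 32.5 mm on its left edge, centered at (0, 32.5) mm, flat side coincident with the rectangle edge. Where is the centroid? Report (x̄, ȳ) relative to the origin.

x̄ = 47.06 mm, ȳ = 32.50 mm

rectangular body: A = 120 × 65 = 7800.00, centroid at (60.00, 32.50).
semicircular end: A = ½π·32.5² = 1659.15, centroid at (-13.79, 32.50).
ΣA = 9459.15 mm²
ΣAx̄ = (7800.00)(60.00) + (1659.15)(-13.79) = 445114.58 mm³
ΣAȳ = (7800.00)(32.50) + (1659.15)(32.50) = 307422.49 mm³
x̄ = 445114.58 / 9459.15 = 47.06 mm
ȳ = 307422.49 / 9459.15 = 32.50 mm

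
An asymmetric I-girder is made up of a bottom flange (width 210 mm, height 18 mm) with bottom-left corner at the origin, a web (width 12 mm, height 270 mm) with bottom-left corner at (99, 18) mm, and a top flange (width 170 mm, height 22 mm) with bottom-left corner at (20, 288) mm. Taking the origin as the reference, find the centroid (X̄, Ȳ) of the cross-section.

X̄ = 105.00 mm, Ȳ = 153.16 mm

bottom flange: A = 210 × 18 = 3780.00, centroid at (105.00, 9.00).
web: A = 12 × 270 = 3240.00, centroid at (105.00, 153.00).
top flange: A = 170 × 22 = 3740.00, centroid at (105.00, 299.00).
ΣA = 10760.00 mm²
ΣAX̄ = (3780.00)(105.00) + (3240.00)(105.00) + (3740.00)(105.00) = 1129800.00 mm³
ΣAȲ = (3780.00)(9.00) + (3240.00)(153.00) + (3740.00)(299.00) = 1648000.00 mm³
X̄ = 1129800.00 / 10760.00 = 105.00 mm
Ȳ = 1648000.00 / 10760.00 = 153.16 mm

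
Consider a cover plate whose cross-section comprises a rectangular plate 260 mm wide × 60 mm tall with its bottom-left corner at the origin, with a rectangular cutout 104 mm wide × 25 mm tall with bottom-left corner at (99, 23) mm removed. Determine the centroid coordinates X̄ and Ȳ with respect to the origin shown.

X̄ = 125.80 mm, Ȳ = 28.90 mm

plate: A = 260 × 60 = 15600.00, centroid at (130.00, 30.00).
hole: A = −(104 × 25) = -2600.00, centroid at (151.00, 35.50).
ΣA = 13000.00 mm², ΣAX̄ = 1635400.00 mm³, ΣAȲ = 375700.00 mm³.
X̄ = 1635400.00/13000.00 = 125.80 mm; Ȳ = 375700.00/13000.00 = 28.90 mm.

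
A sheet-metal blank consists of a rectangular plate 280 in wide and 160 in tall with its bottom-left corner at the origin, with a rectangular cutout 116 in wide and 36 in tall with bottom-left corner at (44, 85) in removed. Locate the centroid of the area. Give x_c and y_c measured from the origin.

plate: A = 280 × 160 = 44800.00, centroid at (140.00, 80.00).
hole: A = −(116 × 36) = -4176.00, centroid at (102.00, 103.00).
ΣA = 40624.00 in²
ΣAx_c = (44800.00)(140.00) + (-4176.00)(102.00) = 5846048.00 in³
ΣAy_c = (44800.00)(80.00) + (-4176.00)(103.00) = 3153872.00 in³
x_c = 5846048.00 / 40624.00 = 143.91 in
y_c = 3153872.00 / 40624.00 = 77.64 in

x_c = 143.91 in, y_c = 77.64 in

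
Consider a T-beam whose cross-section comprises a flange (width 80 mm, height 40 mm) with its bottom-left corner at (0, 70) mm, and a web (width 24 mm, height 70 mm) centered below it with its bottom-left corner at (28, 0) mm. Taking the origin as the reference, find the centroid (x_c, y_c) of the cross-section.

web: A = 24 × 70 = 1680.00, centroid at (40.00, 35.00).
flange: A = 80 × 40 = 3200.00, centroid at (40.00, 90.00).
ΣA = 4880.00 mm², ΣAx_c = 195200.00 mm³, ΣAy_c = 346800.00 mm³.
x_c = 195200.00/4880.00 = 40.00 mm; y_c = 346800.00/4880.00 = 71.07 mm.

x_c = 40.00 mm, y_c = 71.07 mm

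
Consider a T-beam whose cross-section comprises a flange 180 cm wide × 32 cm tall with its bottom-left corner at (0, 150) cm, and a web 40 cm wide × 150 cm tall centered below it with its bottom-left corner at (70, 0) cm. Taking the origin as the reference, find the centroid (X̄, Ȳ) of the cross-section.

web: A = 40 × 150 = 6000.00, centroid at (90.00, 75.00).
flange: A = 180 × 32 = 5760.00, centroid at (90.00, 166.00).
ΣA = 11760.00 cm², ΣAX̄ = 1058400.00 cm³, ΣAȲ = 1406160.00 cm³.
X̄ = 1058400.00/11760.00 = 90.00 cm; Ȳ = 1406160.00/11760.00 = 119.57 cm.

X̄ = 90.00 cm, Ȳ = 119.57 cm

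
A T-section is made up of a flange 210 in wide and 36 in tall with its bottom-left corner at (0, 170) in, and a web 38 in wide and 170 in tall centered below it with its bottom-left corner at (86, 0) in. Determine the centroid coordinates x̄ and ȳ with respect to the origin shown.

web: A = 38 × 170 = 6460.00, centroid at (105.00, 85.00).
flange: A = 210 × 36 = 7560.00, centroid at (105.00, 188.00).
ΣA = 14020.00 in²
ΣAx̄ = (6460.00)(105.00) + (7560.00)(105.00) = 1472100.00 in³
ΣAȳ = (6460.00)(85.00) + (7560.00)(188.00) = 1970380.00 in³
x̄ = 1472100.00 / 14020.00 = 105.00 in
ȳ = 1970380.00 / 14020.00 = 140.54 in

x̄ = 105.00 in, ȳ = 140.54 in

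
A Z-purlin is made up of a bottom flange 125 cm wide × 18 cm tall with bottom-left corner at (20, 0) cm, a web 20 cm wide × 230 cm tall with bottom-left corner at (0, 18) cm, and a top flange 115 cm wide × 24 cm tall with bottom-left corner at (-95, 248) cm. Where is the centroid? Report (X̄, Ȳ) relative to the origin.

bottom flange: A = 125 × 18 = 2250.00, centroid at (82.50, 9.00).
web: A = 20 × 230 = 4600.00, centroid at (10.00, 133.00).
top flange: A = 115 × 24 = 2760.00, centroid at (-37.50, 260.00).
ΣA = 9610.00 cm²
ΣAX̄ = (2250.00)(82.50) + (4600.00)(10.00) + (2760.00)(-37.50) = 128125.00 cm³
ΣAȲ = (2250.00)(9.00) + (4600.00)(133.00) + (2760.00)(260.00) = 1349650.00 cm³
X̄ = 128125.00 / 9610.00 = 13.33 cm
Ȳ = 1349650.00 / 9610.00 = 140.44 cm

X̄ = 13.33 cm, Ȳ = 140.44 cm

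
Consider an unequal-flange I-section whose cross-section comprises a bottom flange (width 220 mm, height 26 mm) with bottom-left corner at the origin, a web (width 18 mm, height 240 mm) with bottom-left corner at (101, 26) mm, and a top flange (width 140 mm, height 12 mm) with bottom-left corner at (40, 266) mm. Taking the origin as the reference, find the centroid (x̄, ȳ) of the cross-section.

x̄ = 110.00 mm, ȳ = 99.15 mm

bottom flange: A = 220 × 26 = 5720.00, centroid at (110.00, 13.00).
web: A = 18 × 240 = 4320.00, centroid at (110.00, 146.00).
top flange: A = 140 × 12 = 1680.00, centroid at (110.00, 272.00).
ΣA = 11720.00 mm²
ΣAx̄ = (5720.00)(110.00) + (4320.00)(110.00) + (1680.00)(110.00) = 1289200.00 mm³
ΣAȳ = (5720.00)(13.00) + (4320.00)(146.00) + (1680.00)(272.00) = 1162040.00 mm³
x̄ = 1289200.00 / 11720.00 = 110.00 mm
ȳ = 1162040.00 / 11720.00 = 99.15 mm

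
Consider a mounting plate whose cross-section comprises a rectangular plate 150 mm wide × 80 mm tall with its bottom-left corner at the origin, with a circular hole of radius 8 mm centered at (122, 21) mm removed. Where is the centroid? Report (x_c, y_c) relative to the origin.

Part | A | x̄ᵢ | ȳᵢ | A·x̄ᵢ | A·ȳᵢ
plate | 12000.00 | 75.00 | 40.00 | 900000.00 | 480000.00
hole | -201.06 | 122.00 | 21.00 | -24529.56 | -4222.30
Σ | 11798.94 |  |  | 875470.44 | 475777.70
x_c = 875470.44 / 11798.94 = 74.20 mm
y_c = 475777.70 / 11798.94 = 40.32 mm

x_c = 74.20 mm, y_c = 40.32 mm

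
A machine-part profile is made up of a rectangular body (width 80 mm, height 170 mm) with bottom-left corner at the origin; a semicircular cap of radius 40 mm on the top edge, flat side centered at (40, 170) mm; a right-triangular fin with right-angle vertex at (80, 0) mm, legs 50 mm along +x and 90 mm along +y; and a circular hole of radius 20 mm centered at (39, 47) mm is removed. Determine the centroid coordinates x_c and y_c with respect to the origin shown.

Part | A | x̄ᵢ | ȳᵢ | A·x̄ᵢ | A·ȳᵢ
rectangular body | 13600.00 | 40.00 | 85.00 | 544000.00 | 1156000.00
semicircular top | 2513.27 | 40.00 | 186.98 | 100530.96 | 469923.27
triangular fin | 2250.00 | 96.67 | 30.00 | 217500.00 | 67500.00
hole | -1256.64 | 39.00 | 47.00 | -49008.85 | -59061.94
Σ | 17106.64 |  |  | 813022.12 | 1634361.33
x_c = 813022.12 / 17106.64 = 47.53 mm
y_c = 1634361.33 / 17106.64 = 95.54 mm

x_c = 47.53 mm, y_c = 95.54 mm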